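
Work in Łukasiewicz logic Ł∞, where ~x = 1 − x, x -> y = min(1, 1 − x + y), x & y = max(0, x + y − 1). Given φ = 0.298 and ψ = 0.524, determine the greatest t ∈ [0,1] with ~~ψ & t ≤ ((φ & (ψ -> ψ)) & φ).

~ψ = 1 − 0.524 = 0.476
~~ψ = 1 − 0.476 = 0.524
So the left factor is ~~ψ = 0.524.
ψ -> ψ = min(1, 1 − 0.524 + 0.524) = min(1, 1.000) = 1.000
φ & (ψ -> ψ) = max(0, 0.298 + 1.000 − 1) = max(0, 0.298) = 0.298
(φ & (ψ -> ψ)) & φ = max(0, 0.298 + 0.298 − 1) = max(0, -0.404) = 0.000
So the right-hand bound is (φ & (ψ -> ψ)) & φ = 0.000.
The residuum of the Łukasiewicz t-norm gives the supremum: min(1, 1 − 0.524 + 0.000).
1 − 0.524 + 0.000 = 0.476, so t = min(1, 0.476) = 0.476.
Check: 0.524 & 0.476 = max(0, 0.000) = 0.000 ≤ 0.000.

0.476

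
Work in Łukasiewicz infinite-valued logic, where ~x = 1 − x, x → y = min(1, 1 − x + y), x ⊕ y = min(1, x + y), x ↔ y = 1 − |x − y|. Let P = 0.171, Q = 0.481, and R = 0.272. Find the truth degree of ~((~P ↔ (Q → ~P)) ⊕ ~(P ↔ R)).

~P = 1 − 0.171 = 0.829
Q → ~P = min(1, 1 − 0.481 + 0.829) = min(1, 1.348) = 1.000
~P ↔ (Q → ~P) = 1 − |0.829 − 1.000| = 1 − 0.171 = 0.829
P ↔ R = 1 − |0.171 − 0.272| = 1 − 0.101 = 0.899
~(P ↔ R) = 1 − 0.899 = 0.101
(~P ↔ (Q → ~P)) ⊕ ~(P ↔ R) = min(1, 0.829 + 0.101) = min(1, 0.930) = 0.930
~((~P ↔ (Q → ~P)) ⊕ ~(P ↔ R)) = 1 − 0.930 = 0.070

0.070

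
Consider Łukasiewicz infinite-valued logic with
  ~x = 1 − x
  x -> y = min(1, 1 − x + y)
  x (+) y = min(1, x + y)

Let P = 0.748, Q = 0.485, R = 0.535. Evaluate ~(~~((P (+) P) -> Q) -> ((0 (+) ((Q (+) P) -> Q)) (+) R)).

P (+) P = min(1, 0.748 + 0.748) = min(1, 1.496) = 1.000
(P (+) P) -> Q = min(1, 1 − 1.000 + 0.485) = min(1, 0.485) = 0.485
~((P (+) P) -> Q) = 1 − 0.485 = 0.515
~~((P (+) P) -> Q) = 1 − 0.515 = 0.485
Q (+) P = min(1, 0.485 + 0.748) = min(1, 1.233) = 1.000
(Q (+) P) -> Q = min(1, 1 − 1.000 + 0.485) = min(1, 0.485) = 0.485
0 (+) ((Q (+) P) -> Q) = min(1, 0.000 + 0.485) = min(1, 0.485) = 0.485
(0 (+) ((Q (+) P) -> Q)) (+) R = min(1, 0.485 + 0.535) = min(1, 1.020) = 1.000
~~((P (+) P) -> Q) -> ((0 (+) ((Q (+) P) -> Q)) (+) R) = min(1, 1 − 0.485 + 1.000) = min(1, 1.515) = 1.000
~(~~((P (+) P) -> Q) -> ((0 (+) ((Q (+) P) -> Q)) (+) R)) = 1 − 1.000 = 0.000

0.000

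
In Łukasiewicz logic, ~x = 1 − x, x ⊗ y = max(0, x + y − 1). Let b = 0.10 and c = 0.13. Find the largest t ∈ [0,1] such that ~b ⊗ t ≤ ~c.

~b = 1 − 0.10 = 0.90
So the left factor is ~b = 0.90.
~c = 1 − 0.13 = 0.87
So the right-hand bound is ~c = 0.87.
The residuum of the Łukasiewicz t-norm gives the supremum: min(1, 1 − 0.90 + 0.87).
1 − 0.90 + 0.87 = 0.97, so t = min(1, 0.97) = 0.97.
Check: 0.90 ⊗ 0.97 = max(0, 0.87) = 0.87 ≤ 0.87.

0.97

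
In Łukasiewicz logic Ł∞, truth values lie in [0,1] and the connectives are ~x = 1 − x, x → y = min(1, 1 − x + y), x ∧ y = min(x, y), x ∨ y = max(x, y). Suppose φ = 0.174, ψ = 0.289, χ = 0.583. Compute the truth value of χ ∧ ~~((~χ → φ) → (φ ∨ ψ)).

~χ = 1 − 0.583 = 0.417
~χ → φ = min(1, 1 − 0.417 + 0.174) = min(1, 0.757) = 0.757
φ ∨ ψ = max(0.174, 0.289) = 0.289
(~χ → φ) → (φ ∨ ψ) = min(1, 1 − 0.757 + 0.289) = min(1, 0.532) = 0.532
~((~χ → φ) → (φ ∨ ψ)) = 1 − 0.532 = 0.468
~~((~χ → φ) → (φ ∨ ψ)) = 1 − 0.468 = 0.532
χ ∧ ~~((~χ → φ) → (φ ∨ ψ)) = min(0.583, 0.532) = 0.532

0.532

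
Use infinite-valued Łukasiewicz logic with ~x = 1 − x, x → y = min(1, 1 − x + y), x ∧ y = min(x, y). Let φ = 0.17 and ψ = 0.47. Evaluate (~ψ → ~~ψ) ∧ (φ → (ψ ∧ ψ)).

0.94

~ψ = 1 − 0.47 = 0.53
~~ψ = 1 − 0.53 = 0.47
~ψ → ~~ψ = min(1, 1 − 0.53 + 0.47) = min(1, 0.94) = 0.94
ψ ∧ ψ = min(0.47, 0.47) = 0.47
φ → (ψ ∧ ψ) = min(1, 1 − 0.17 + 0.47) = min(1, 1.30) = 1.00
(~ψ → ~~ψ) ∧ (φ → (ψ ∧ ψ)) = min(0.94, 1.00) = 0.94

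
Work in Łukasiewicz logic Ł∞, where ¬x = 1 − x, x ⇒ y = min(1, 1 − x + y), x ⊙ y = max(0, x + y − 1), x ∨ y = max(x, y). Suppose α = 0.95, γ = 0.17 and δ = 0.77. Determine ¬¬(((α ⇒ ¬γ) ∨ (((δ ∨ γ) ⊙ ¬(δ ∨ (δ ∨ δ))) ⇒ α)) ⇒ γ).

0.17

¬γ = 1 − 0.17 = 0.83
α ⇒ ¬γ = min(1, 1 − 0.95 + 0.83) = min(1, 0.88) = 0.88
δ ∨ γ = max(0.77, 0.17) = 0.77
δ ∨ δ = max(0.77, 0.77) = 0.77
δ ∨ (δ ∨ δ) = max(0.77, 0.77) = 0.77
¬(δ ∨ (δ ∨ δ)) = 1 − 0.77 = 0.23
(δ ∨ γ) ⊙ ¬(δ ∨ (δ ∨ δ)) = max(0, 0.77 + 0.23 − 1) = max(0, 0.00) = 0.00
((δ ∨ γ) ⊙ ¬(δ ∨ (δ ∨ δ))) ⇒ α = min(1, 1 − 0.00 + 0.95) = min(1, 1.95) = 1.00
(α ⇒ ¬γ) ∨ (((δ ∨ γ) ⊙ ¬(δ ∨ (δ ∨ δ))) ⇒ α) = max(0.88, 1.00) = 1.00
((α ⇒ ¬γ) ∨ (((δ ∨ γ) ⊙ ¬(δ ∨ (δ ∨ δ))) ⇒ α)) ⇒ γ = min(1, 1 − 1.00 + 0.17) = min(1, 0.17) = 0.17
¬(((α ⇒ ¬γ) ∨ (((δ ∨ γ) ⊙ ¬(δ ∨ (δ ∨ δ))) ⇒ α)) ⇒ γ) = 1 − 0.17 = 0.83
¬¬(((α ⇒ ¬γ) ∨ (((δ ∨ γ) ⊙ ¬(δ ∨ (δ ∨ δ))) ⇒ α)) ⇒ γ) = 1 − 0.83 = 0.17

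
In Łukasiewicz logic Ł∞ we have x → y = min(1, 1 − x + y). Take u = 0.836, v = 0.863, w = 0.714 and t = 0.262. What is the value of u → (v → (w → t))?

w → t = min(1, 1 − 0.714 + 0.262) = min(1, 0.548) = 0.548
v → (w → t) = min(1, 1 − 0.863 + 0.548) = min(1, 0.685) = 0.685
u → (v → (w → t)) = min(1, 1 − 0.836 + 0.685) = min(1, 0.849) = 0.849

0.849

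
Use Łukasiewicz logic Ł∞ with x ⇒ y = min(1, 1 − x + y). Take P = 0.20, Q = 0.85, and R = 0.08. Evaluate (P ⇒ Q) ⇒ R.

0.08

P ⇒ Q = min(1, 1 − 0.20 + 0.85) = min(1, 1.65) = 1.00
(P ⇒ Q) ⇒ R = min(1, 1 − 1.00 + 0.08) = min(1, 0.08) = 0.08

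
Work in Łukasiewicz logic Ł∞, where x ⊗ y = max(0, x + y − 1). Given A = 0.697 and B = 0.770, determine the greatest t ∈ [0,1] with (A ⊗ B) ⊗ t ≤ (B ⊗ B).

A ⊗ B = max(0, 0.697 + 0.770 − 1) = max(0, 0.467) = 0.467
So the left factor is A ⊗ B = 0.467.
B ⊗ B = max(0, 0.770 + 0.770 − 1) = max(0, 0.540) = 0.540
So the right-hand bound is B ⊗ B = 0.540.
The residuum of the Łukasiewicz t-norm gives the supremum: min(1, 1 − 0.467 + 0.540).
1 − 0.467 + 0.540 = 1.073, so t = min(1, 1.073) = 1.000.
Check: 0.467 ⊗ 1.000 = max(0, 0.467) = 0.467 ≤ 0.540.

1.000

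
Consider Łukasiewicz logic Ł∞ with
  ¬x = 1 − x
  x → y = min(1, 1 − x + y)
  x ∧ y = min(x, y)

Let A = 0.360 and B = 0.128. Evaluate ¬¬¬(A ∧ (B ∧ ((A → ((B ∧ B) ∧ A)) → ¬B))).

B ∧ B = min(0.128, 0.128) = 0.128
(B ∧ B) ∧ A = min(0.128, 0.360) = 0.128
A → ((B ∧ B) ∧ A) = min(1, 1 − 0.360 + 0.128) = min(1, 0.768) = 0.768
¬B = 1 − 0.128 = 0.872
(A → ((B ∧ B) ∧ A)) → ¬B = min(1, 1 − 0.768 + 0.872) = min(1, 1.104) = 1.000
B ∧ ((A → ((B ∧ B) ∧ A)) → ¬B) = min(0.128, 1.000) = 0.128
A ∧ (B ∧ ((A → ((B ∧ B) ∧ A)) → ¬B)) = min(0.360, 0.128) = 0.128
¬(A ∧ (B ∧ ((A → ((B ∧ B) ∧ A)) → ¬B))) = 1 − 0.128 = 0.872
¬¬(A ∧ (B ∧ ((A → ((B ∧ B) ∧ A)) → ¬B))) = 1 − 0.872 = 0.128
¬¬¬(A ∧ (B ∧ ((A → ((B ∧ B) ∧ A)) → ¬B))) = 1 − 0.128 = 0.872

0.872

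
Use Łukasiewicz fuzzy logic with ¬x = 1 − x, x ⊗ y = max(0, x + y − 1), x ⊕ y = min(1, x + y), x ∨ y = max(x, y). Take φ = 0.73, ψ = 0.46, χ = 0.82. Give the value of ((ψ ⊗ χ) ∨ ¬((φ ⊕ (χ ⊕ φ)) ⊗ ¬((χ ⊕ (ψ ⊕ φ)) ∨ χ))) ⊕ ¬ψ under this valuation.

1.00

ψ ⊗ χ = max(0, 0.46 + 0.82 − 1) = max(0, 0.28) = 0.28
χ ⊕ φ = min(1, 0.82 + 0.73) = min(1, 1.55) = 1.00
φ ⊕ (χ ⊕ φ) = min(1, 0.73 + 1.00) = min(1, 1.73) = 1.00
ψ ⊕ φ = min(1, 0.46 + 0.73) = min(1, 1.19) = 1.00
χ ⊕ (ψ ⊕ φ) = min(1, 0.82 + 1.00) = min(1, 1.82) = 1.00
(χ ⊕ (ψ ⊕ φ)) ∨ χ = max(1.00, 0.82) = 1.00
¬((χ ⊕ (ψ ⊕ φ)) ∨ χ) = 1 − 1.00 = 0.00
(φ ⊕ (χ ⊕ φ)) ⊗ ¬((χ ⊕ (ψ ⊕ φ)) ∨ χ) = max(0, 1.00 + 0.00 − 1) = max(0, 0.00) = 0.00
¬((φ ⊕ (χ ⊕ φ)) ⊗ ¬((χ ⊕ (ψ ⊕ φ)) ∨ χ)) = 1 − 0.00 = 1.00
(ψ ⊗ χ) ∨ ¬((φ ⊕ (χ ⊕ φ)) ⊗ ¬((χ ⊕ (ψ ⊕ φ)) ∨ χ)) = max(0.28, 1.00) = 1.00
¬ψ = 1 − 0.46 = 0.54
((ψ ⊗ χ) ∨ ¬((φ ⊕ (χ ⊕ φ)) ⊗ ¬((χ ⊕ (ψ ⊕ φ)) ∨ χ))) ⊕ ¬ψ = min(1, 1.00 + 0.54) = min(1, 1.54) = 1.00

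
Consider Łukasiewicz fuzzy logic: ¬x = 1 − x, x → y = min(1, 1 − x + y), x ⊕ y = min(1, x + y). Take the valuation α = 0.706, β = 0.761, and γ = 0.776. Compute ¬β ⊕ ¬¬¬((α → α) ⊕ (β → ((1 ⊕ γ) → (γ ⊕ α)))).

0.239

¬β = 1 − 0.761 = 0.239
α → α = min(1, 1 − 0.706 + 0.706) = min(1, 1.000) = 1.000
1 ⊕ γ = min(1, 1.000 + 0.776) = min(1, 1.776) = 1.000
γ ⊕ α = min(1, 0.776 + 0.706) = min(1, 1.482) = 1.000
(1 ⊕ γ) → (γ ⊕ α) = min(1, 1 − 1.000 + 1.000) = min(1, 1.000) = 1.000
β → ((1 ⊕ γ) → (γ ⊕ α)) = min(1, 1 − 0.761 + 1.000) = min(1, 1.239) = 1.000
(α → α) ⊕ (β → ((1 ⊕ γ) → (γ ⊕ α))) = min(1, 1.000 + 1.000) = min(1, 2.000) = 1.000
¬((α → α) ⊕ (β → ((1 ⊕ γ) → (γ ⊕ α)))) = 1 − 1.000 = 0.000
¬¬((α → α) ⊕ (β → ((1 ⊕ γ) → (γ ⊕ α)))) = 1 − 0.000 = 1.000
¬¬¬((α → α) ⊕ (β → ((1 ⊕ γ) → (γ ⊕ α)))) = 1 − 1.000 = 0.000
¬β ⊕ ¬¬¬((α → α) ⊕ (β → ((1 ⊕ γ) → (γ ⊕ α)))) = min(1, 0.239 + 0.000) = min(1, 0.239) = 0.239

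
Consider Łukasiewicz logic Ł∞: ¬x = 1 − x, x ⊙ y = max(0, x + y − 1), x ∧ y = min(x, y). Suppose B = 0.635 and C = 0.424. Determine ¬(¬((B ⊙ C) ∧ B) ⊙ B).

B ⊙ C = max(0, 0.635 + 0.424 − 1) = max(0, 0.059) = 0.059
(B ⊙ C) ∧ B = min(0.059, 0.635) = 0.059
¬((B ⊙ C) ∧ B) = 1 − 0.059 = 0.941
¬((B ⊙ C) ∧ B) ⊙ B = max(0, 0.941 + 0.635 − 1) = max(0, 0.576) = 0.576
¬(¬((B ⊙ C) ∧ B) ⊙ B) = 1 − 0.576 = 0.424

0.424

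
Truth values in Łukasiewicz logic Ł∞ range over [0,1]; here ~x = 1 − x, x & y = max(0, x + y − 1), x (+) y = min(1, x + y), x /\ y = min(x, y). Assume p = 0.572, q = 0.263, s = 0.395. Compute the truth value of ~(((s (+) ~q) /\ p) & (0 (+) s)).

1.000

~q = 1 − 0.263 = 0.737
s (+) ~q = min(1, 0.395 + 0.737) = min(1, 1.132) = 1.000
(s (+) ~q) /\ p = min(1.000, 0.572) = 0.572
0 (+) s = min(1, 0.000 + 0.395) = min(1, 0.395) = 0.395
((s (+) ~q) /\ p) & (0 (+) s) = max(0, 0.572 + 0.395 − 1) = max(0, -0.033) = 0.000
~(((s (+) ~q) /\ p) & (0 (+) s)) = 1 − 0.000 = 1.000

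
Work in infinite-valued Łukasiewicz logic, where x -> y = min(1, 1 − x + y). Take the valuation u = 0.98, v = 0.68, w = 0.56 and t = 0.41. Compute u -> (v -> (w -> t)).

w -> t = min(1, 1 − 0.56 + 0.41) = min(1, 0.85) = 0.85
v -> (w -> t) = min(1, 1 − 0.68 + 0.85) = min(1, 1.17) = 1.00
u -> (v -> (w -> t)) = min(1, 1 − 0.98 + 1.00) = min(1, 1.02) = 1.00

1.00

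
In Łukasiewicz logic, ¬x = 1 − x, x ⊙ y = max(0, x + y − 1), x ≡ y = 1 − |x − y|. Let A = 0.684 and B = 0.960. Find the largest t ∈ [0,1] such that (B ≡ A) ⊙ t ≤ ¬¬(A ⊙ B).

0.920

B ≡ A = 1 − |0.960 − 0.684| = 1 − 0.276 = 0.724
So the left factor is B ≡ A = 0.724.
A ⊙ B = max(0, 0.684 + 0.960 − 1) = max(0, 0.644) = 0.644
¬(A ⊙ B) = 1 − 0.644 = 0.356
¬¬(A ⊙ B) = 1 − 0.356 = 0.644
So the right-hand bound is ¬¬(A ⊙ B) = 0.644.
The residuum of the Łukasiewicz t-norm gives the supremum: min(1, 1 − 0.724 + 0.644).
1 − 0.724 + 0.644 = 0.920, so t = min(1, 0.920) = 0.920.
Check: 0.724 ⊙ 0.920 = max(0, 0.644) = 0.644 ≤ 0.644.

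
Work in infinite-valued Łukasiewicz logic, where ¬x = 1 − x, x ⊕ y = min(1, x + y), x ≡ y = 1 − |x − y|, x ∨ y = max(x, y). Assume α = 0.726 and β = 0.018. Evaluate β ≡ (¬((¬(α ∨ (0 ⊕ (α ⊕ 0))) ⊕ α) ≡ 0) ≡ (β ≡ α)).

α ⊕ 0 = min(1, 0.726 + 0.000) = min(1, 0.726) = 0.726
0 ⊕ (α ⊕ 0) = min(1, 0.000 + 0.726) = min(1, 0.726) = 0.726
α ∨ (0 ⊕ (α ⊕ 0)) = max(0.726, 0.726) = 0.726
¬(α ∨ (0 ⊕ (α ⊕ 0))) = 1 − 0.726 = 0.274
¬(α ∨ (0 ⊕ (α ⊕ 0))) ⊕ α = min(1, 0.274 + 0.726) = min(1, 1.000) = 1.000
(¬(α ∨ (0 ⊕ (α ⊕ 0))) ⊕ α) ≡ 0 = 1 − |1.000 − 0.000| = 1 − 1.000 = 0.000
¬((¬(α ∨ (0 ⊕ (α ⊕ 0))) ⊕ α) ≡ 0) = 1 − 0.000 = 1.000
β ≡ α = 1 − |0.018 − 0.726| = 1 − 0.708 = 0.292
¬((¬(α ∨ (0 ⊕ (α ⊕ 0))) ⊕ α) ≡ 0) ≡ (β ≡ α) = 1 − |1.000 − 0.292| = 1 − 0.708 = 0.292
β ≡ (¬((¬(α ∨ (0 ⊕ (α ⊕ 0))) ⊕ α) ≡ 0) ≡ (β ≡ α)) = 1 − |0.018 − 0.292| = 1 − 0.274 = 0.726

0.726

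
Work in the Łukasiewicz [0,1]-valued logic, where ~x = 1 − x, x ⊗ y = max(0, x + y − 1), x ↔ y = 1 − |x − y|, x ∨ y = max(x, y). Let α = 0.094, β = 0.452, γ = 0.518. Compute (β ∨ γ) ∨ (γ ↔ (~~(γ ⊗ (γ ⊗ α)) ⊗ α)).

β ∨ γ = max(0.452, 0.518) = 0.518
γ ⊗ α = max(0, 0.518 + 0.094 − 1) = max(0, -0.388) = 0.000
γ ⊗ (γ ⊗ α) = max(0, 0.518 + 0.000 − 1) = max(0, -0.482) = 0.000
~(γ ⊗ (γ ⊗ α)) = 1 − 0.000 = 1.000
~~(γ ⊗ (γ ⊗ α)) = 1 − 1.000 = 0.000
~~(γ ⊗ (γ ⊗ α)) ⊗ α = max(0, 0.000 + 0.094 − 1) = max(0, -0.906) = 0.000
γ ↔ (~~(γ ⊗ (γ ⊗ α)) ⊗ α) = 1 − |0.518 − 0.000| = 1 − 0.518 = 0.482
(β ∨ γ) ∨ (γ ↔ (~~(γ ⊗ (γ ⊗ α)) ⊗ α)) = max(0.518, 0.482) = 0.518

0.518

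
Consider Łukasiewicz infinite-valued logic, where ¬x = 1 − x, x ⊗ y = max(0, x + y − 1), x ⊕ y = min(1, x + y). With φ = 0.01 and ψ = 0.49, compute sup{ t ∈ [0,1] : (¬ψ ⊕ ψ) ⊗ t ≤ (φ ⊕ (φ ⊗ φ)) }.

0.01

¬ψ = 1 − 0.49 = 0.51
¬ψ ⊕ ψ = min(1, 0.51 + 0.49) = min(1, 1.00) = 1.00
So the left factor is ¬ψ ⊕ ψ = 1.00.
φ ⊗ φ = max(0, 0.01 + 0.01 − 1) = max(0, -0.98) = 0.00
φ ⊕ (φ ⊗ φ) = min(1, 0.01 + 0.00) = min(1, 0.01) = 0.01
So the right-hand bound is φ ⊕ (φ ⊗ φ) = 0.01.
The residuum of the Łukasiewicz t-norm gives the supremum: min(1, 1 − 1.00 + 0.01).
1 − 1.00 + 0.01 = 0.01, so t = min(1, 0.01) = 0.01.
Check: 1.00 ⊗ 0.01 = max(0, 0.01) = 0.01 ≤ 0.01.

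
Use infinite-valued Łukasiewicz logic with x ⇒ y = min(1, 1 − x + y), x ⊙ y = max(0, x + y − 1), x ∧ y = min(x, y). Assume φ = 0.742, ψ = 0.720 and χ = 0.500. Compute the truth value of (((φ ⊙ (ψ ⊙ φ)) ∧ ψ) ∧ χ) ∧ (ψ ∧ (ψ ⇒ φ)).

ψ ⊙ φ = max(0, 0.720 + 0.742 − 1) = max(0, 0.462) = 0.462
φ ⊙ (ψ ⊙ φ) = max(0, 0.742 + 0.462 − 1) = max(0, 0.204) = 0.204
(φ ⊙ (ψ ⊙ φ)) ∧ ψ = min(0.204, 0.720) = 0.204
((φ ⊙ (ψ ⊙ φ)) ∧ ψ) ∧ χ = min(0.204, 0.500) = 0.204
ψ ⇒ φ = min(1, 1 − 0.720 + 0.742) = min(1, 1.022) = 1.000
ψ ∧ (ψ ⇒ φ) = min(0.720, 1.000) = 0.720
(((φ ⊙ (ψ ⊙ φ)) ∧ ψ) ∧ χ) ∧ (ψ ∧ (ψ ⇒ φ)) = min(0.204, 0.720) = 0.204

0.204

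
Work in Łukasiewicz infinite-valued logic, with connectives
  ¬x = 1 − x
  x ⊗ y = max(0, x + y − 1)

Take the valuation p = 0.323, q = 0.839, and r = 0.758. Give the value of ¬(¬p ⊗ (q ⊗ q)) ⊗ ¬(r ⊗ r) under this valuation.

0.129

¬p = 1 − 0.323 = 0.677
q ⊗ q = max(0, 0.839 + 0.839 − 1) = max(0, 0.678) = 0.678
¬p ⊗ (q ⊗ q) = max(0, 0.677 + 0.678 − 1) = max(0, 0.355) = 0.355
¬(¬p ⊗ (q ⊗ q)) = 1 − 0.355 = 0.645
r ⊗ r = max(0, 0.758 + 0.758 − 1) = max(0, 0.516) = 0.516
¬(r ⊗ r) = 1 − 0.516 = 0.484
¬(¬p ⊗ (q ⊗ q)) ⊗ ¬(r ⊗ r) = max(0, 0.645 + 0.484 − 1) = max(0, 0.129) = 0.129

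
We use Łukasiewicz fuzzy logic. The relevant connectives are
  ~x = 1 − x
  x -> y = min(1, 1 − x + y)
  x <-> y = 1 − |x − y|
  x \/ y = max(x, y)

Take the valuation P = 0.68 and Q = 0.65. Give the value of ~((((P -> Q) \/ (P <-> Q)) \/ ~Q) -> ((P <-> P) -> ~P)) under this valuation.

0.65

P -> Q = min(1, 1 − 0.68 + 0.65) = min(1, 0.97) = 0.97
P <-> Q = 1 − |0.68 − 0.65| = 1 − 0.03 = 0.97
(P -> Q) \/ (P <-> Q) = max(0.97, 0.97) = 0.97
~Q = 1 − 0.65 = 0.35
((P -> Q) \/ (P <-> Q)) \/ ~Q = max(0.97, 0.35) = 0.97
P <-> P = 1 − |0.68 − 0.68| = 1 − 0.00 = 1.00
~P = 1 − 0.68 = 0.32
(P <-> P) -> ~P = min(1, 1 − 1.00 + 0.32) = min(1, 0.32) = 0.32
(((P -> Q) \/ (P <-> Q)) \/ ~Q) -> ((P <-> P) -> ~P) = min(1, 1 − 0.97 + 0.32) = min(1, 0.35) = 0.35
~((((P -> Q) \/ (P <-> Q)) \/ ~Q) -> ((P <-> P) -> ~P)) = 1 − 0.35 = 0.65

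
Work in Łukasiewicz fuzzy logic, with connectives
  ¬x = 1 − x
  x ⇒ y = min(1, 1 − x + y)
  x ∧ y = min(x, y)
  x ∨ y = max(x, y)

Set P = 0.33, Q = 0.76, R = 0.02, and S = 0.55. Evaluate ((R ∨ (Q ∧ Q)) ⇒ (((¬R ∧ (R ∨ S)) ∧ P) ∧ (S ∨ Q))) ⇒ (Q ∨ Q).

Q ∧ Q = min(0.76, 0.76) = 0.76
R ∨ (Q ∧ Q) = max(0.02, 0.76) = 0.76
¬R = 1 − 0.02 = 0.98
R ∨ S = max(0.02, 0.55) = 0.55
¬R ∧ (R ∨ S) = min(0.98, 0.55) = 0.55
(¬R ∧ (R ∨ S)) ∧ P = min(0.55, 0.33) = 0.33
S ∨ Q = max(0.55, 0.76) = 0.76
((¬R ∧ (R ∨ S)) ∧ P) ∧ (S ∨ Q) = min(0.33, 0.76) = 0.33
(R ∨ (Q ∧ Q)) ⇒ (((¬R ∧ (R ∨ S)) ∧ P) ∧ (S ∨ Q)) = min(1, 1 − 0.76 + 0.33) = min(1, 0.57) = 0.57
Q ∨ Q = max(0.76, 0.76) = 0.76
((R ∨ (Q ∧ Q)) ⇒ (((¬R ∧ (R ∨ S)) ∧ P) ∧ (S ∨ Q))) ⇒ (Q ∨ Q) = min(1, 1 − 0.57 + 0.76) = min(1, 1.19) = 1.00

1.00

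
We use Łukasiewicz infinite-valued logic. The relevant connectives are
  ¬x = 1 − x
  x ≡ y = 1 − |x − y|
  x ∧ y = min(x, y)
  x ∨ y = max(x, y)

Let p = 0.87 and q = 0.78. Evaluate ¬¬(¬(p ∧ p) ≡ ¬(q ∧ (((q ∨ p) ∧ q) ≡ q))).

p ∧ p = min(0.87, 0.87) = 0.87
¬(p ∧ p) = 1 − 0.87 = 0.13
q ∨ p = max(0.78, 0.87) = 0.87
(q ∨ p) ∧ q = min(0.87, 0.78) = 0.78
((q ∨ p) ∧ q) ≡ q = 1 − |0.78 − 0.78| = 1 − 0.00 = 1.00
q ∧ (((q ∨ p) ∧ q) ≡ q) = min(0.78, 1.00) = 0.78
¬(q ∧ (((q ∨ p) ∧ q) ≡ q)) = 1 − 0.78 = 0.22
¬(p ∧ p) ≡ ¬(q ∧ (((q ∨ p) ∧ q) ≡ q)) = 1 − |0.13 − 0.22| = 1 − 0.09 = 0.91
¬(¬(p ∧ p) ≡ ¬(q ∧ (((q ∨ p) ∧ q) ≡ q))) = 1 − 0.91 = 0.09
¬¬(¬(p ∧ p) ≡ ¬(q ∧ (((q ∨ p) ∧ q) ≡ q))) = 1 − 0.09 = 0.91

0.91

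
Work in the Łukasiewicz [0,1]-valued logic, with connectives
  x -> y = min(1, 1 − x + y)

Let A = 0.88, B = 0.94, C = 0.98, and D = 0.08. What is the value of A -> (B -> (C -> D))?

0.28

C -> D = min(1, 1 − 0.98 + 0.08) = min(1, 0.10) = 0.10
B -> (C -> D) = min(1, 1 − 0.94 + 0.10) = min(1, 0.16) = 0.16
A -> (B -> (C -> D)) = min(1, 1 − 0.88 + 0.16) = min(1, 0.28) = 0.28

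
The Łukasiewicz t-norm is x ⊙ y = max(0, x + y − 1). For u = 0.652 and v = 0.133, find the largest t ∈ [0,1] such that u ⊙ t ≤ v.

The residuum of the Łukasiewicz t-norm gives the supremum: min(1, 1 − 0.652 + 0.133).
1 − 0.652 + 0.133 = 0.481, so t = min(1, 0.481) = 0.481.
Check: 0.652 ⊙ 0.481 = max(0, 0.133) = 0.133 ≤ 0.133.

0.481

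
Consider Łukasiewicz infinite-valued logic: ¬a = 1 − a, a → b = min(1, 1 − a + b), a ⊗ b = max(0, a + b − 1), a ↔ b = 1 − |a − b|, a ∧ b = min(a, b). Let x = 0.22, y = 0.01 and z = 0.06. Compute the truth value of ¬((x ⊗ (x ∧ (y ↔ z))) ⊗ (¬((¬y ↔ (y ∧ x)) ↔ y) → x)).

1.00

y ↔ z = 1 − |0.01 − 0.06| = 1 − 0.05 = 0.95
x ∧ (y ↔ z) = min(0.22, 0.95) = 0.22
x ⊗ (x ∧ (y ↔ z)) = max(0, 0.22 + 0.22 − 1) = max(0, -0.56) = 0.00
¬y = 1 − 0.01 = 0.99
y ∧ x = min(0.01, 0.22) = 0.01
¬y ↔ (y ∧ x) = 1 − |0.99 − 0.01| = 1 − 0.98 = 0.02
(¬y ↔ (y ∧ x)) ↔ y = 1 − |0.02 − 0.01| = 1 − 0.01 = 0.99
¬((¬y ↔ (y ∧ x)) ↔ y) = 1 − 0.99 = 0.01
¬((¬y ↔ (y ∧ x)) ↔ y) → x = min(1, 1 − 0.01 + 0.22) = min(1, 1.21) = 1.00
(x ⊗ (x ∧ (y ↔ z))) ⊗ (¬((¬y ↔ (y ∧ x)) ↔ y) → x) = max(0, 0.00 + 1.00 − 1) = max(0, 0.00) = 0.00
¬((x ⊗ (x ∧ (y ↔ z))) ⊗ (¬((¬y ↔ (y ∧ x)) ↔ y) → x)) = 1 − 0.00 = 1.00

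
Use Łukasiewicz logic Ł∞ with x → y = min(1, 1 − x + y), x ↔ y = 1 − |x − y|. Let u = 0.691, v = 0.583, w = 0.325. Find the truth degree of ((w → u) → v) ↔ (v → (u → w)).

w → u = min(1, 1 − 0.325 + 0.691) = min(1, 1.366) = 1.000
(w → u) → v = min(1, 1 − 1.000 + 0.583) = min(1, 0.583) = 0.583
u → w = min(1, 1 − 0.691 + 0.325) = min(1, 0.634) = 0.634
v → (u → w) = min(1, 1 − 0.583 + 0.634) = min(1, 1.051) = 1.000
((w → u) → v) ↔ (v → (u → w)) = 1 − |0.583 − 1.000| = 1 − 0.417 = 0.583

0.583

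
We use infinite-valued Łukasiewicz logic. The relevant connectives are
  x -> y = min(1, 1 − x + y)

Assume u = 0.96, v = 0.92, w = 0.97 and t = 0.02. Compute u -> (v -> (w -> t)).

w -> t = min(1, 1 − 0.97 + 0.02) = min(1, 0.05) = 0.05
v -> (w -> t) = min(1, 1 − 0.92 + 0.05) = min(1, 0.13) = 0.13
u -> (v -> (w -> t)) = min(1, 1 − 0.96 + 0.13) = min(1, 0.17) = 0.17

0.17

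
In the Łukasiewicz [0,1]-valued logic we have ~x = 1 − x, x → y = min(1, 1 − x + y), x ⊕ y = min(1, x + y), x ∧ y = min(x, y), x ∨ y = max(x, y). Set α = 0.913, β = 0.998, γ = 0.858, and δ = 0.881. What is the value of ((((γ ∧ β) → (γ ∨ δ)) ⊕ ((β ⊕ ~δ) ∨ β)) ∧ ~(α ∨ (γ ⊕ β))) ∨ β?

0.998

γ ∧ β = min(0.858, 0.998) = 0.858
γ ∨ δ = max(0.858, 0.881) = 0.881
(γ ∧ β) → (γ ∨ δ) = min(1, 1 − 0.858 + 0.881) = min(1, 1.023) = 1.000
~δ = 1 − 0.881 = 0.119
β ⊕ ~δ = min(1, 0.998 + 0.119) = min(1, 1.117) = 1.000
(β ⊕ ~δ) ∨ β = max(1.000, 0.998) = 1.000
((γ ∧ β) → (γ ∨ δ)) ⊕ ((β ⊕ ~δ) ∨ β) = min(1, 1.000 + 1.000) = min(1, 2.000) = 1.000
γ ⊕ β = min(1, 0.858 + 0.998) = min(1, 1.856) = 1.000
α ∨ (γ ⊕ β) = max(0.913, 1.000) = 1.000
~(α ∨ (γ ⊕ β)) = 1 − 1.000 = 0.000
(((γ ∧ β) → (γ ∨ δ)) ⊕ ((β ⊕ ~δ) ∨ β)) ∧ ~(α ∨ (γ ⊕ β)) = min(1.000, 0.000) = 0.000
((((γ ∧ β) → (γ ∨ δ)) ⊕ ((β ⊕ ~δ) ∨ β)) ∧ ~(α ∨ (γ ⊕ β))) ∨ β = max(0.000, 0.998) = 0.998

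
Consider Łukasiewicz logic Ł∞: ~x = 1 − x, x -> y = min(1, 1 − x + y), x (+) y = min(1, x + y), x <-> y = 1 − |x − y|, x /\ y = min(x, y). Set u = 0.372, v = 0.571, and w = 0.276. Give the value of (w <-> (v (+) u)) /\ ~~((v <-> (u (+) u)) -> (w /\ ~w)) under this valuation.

v (+) u = min(1, 0.571 + 0.372) = min(1, 0.943) = 0.943
w <-> (v (+) u) = 1 − |0.276 − 0.943| = 1 − 0.667 = 0.333
u (+) u = min(1, 0.372 + 0.372) = min(1, 0.744) = 0.744
v <-> (u (+) u) = 1 − |0.571 − 0.744| = 1 − 0.173 = 0.827
~w = 1 − 0.276 = 0.724
w /\ ~w = min(0.276, 0.724) = 0.276
(v <-> (u (+) u)) -> (w /\ ~w) = min(1, 1 − 0.827 + 0.276) = min(1, 0.449) = 0.449
~((v <-> (u (+) u)) -> (w /\ ~w)) = 1 − 0.449 = 0.551
~~((v <-> (u (+) u)) -> (w /\ ~w)) = 1 − 0.551 = 0.449
(w <-> (v (+) u)) /\ ~~((v <-> (u (+) u)) -> (w /\ ~w)) = min(0.333, 0.449) = 0.333

0.333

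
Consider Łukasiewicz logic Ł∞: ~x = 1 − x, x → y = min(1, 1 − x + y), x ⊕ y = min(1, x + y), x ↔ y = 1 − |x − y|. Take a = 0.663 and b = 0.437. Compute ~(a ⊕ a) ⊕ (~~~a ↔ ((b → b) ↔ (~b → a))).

a ⊕ a = min(1, 0.663 + 0.663) = min(1, 1.326) = 1.000
~(a ⊕ a) = 1 − 1.000 = 0.000
~a = 1 − 0.663 = 0.337
~~a = 1 − 0.337 = 0.663
~~~a = 1 − 0.663 = 0.337
b → b = min(1, 1 − 0.437 + 0.437) = min(1, 1.000) = 1.000
~b = 1 − 0.437 = 0.563
~b → a = min(1, 1 − 0.563 + 0.663) = min(1, 1.100) = 1.000
(b → b) ↔ (~b → a) = 1 − |1.000 − 1.000| = 1 − 0.000 = 1.000
~~~a ↔ ((b → b) ↔ (~b → a)) = 1 − |0.337 − 1.000| = 1 − 0.663 = 0.337
~(a ⊕ a) ⊕ (~~~a ↔ ((b → b) ↔ (~b → a))) = min(1, 0.000 + 0.337) = min(1, 0.337) = 0.337

0.337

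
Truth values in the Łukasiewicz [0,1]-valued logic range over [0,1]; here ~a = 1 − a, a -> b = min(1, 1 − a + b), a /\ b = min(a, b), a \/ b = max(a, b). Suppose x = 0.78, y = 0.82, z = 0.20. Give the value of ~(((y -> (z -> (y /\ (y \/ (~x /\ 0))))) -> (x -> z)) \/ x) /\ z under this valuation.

0.20

~x = 1 − 0.78 = 0.22
~x /\ 0 = min(0.22, 0.00) = 0.00
y \/ (~x /\ 0) = max(0.82, 0.00) = 0.82
y /\ (y \/ (~x /\ 0)) = min(0.82, 0.82) = 0.82
z -> (y /\ (y \/ (~x /\ 0))) = min(1, 1 − 0.20 + 0.82) = min(1, 1.62) = 1.00
y -> (z -> (y /\ (y \/ (~x /\ 0)))) = min(1, 1 − 0.82 + 1.00) = min(1, 1.18) = 1.00
x -> z = min(1, 1 − 0.78 + 0.20) = min(1, 0.42) = 0.42
(y -> (z -> (y /\ (y \/ (~x /\ 0))))) -> (x -> z) = min(1, 1 − 1.00 + 0.42) = min(1, 0.42) = 0.42
((y -> (z -> (y /\ (y \/ (~x /\ 0))))) -> (x -> z)) \/ x = max(0.42, 0.78) = 0.78
~(((y -> (z -> (y /\ (y \/ (~x /\ 0))))) -> (x -> z)) \/ x) = 1 − 0.78 = 0.22
~(((y -> (z -> (y /\ (y \/ (~x /\ 0))))) -> (x -> z)) \/ x) /\ z = min(0.22, 0.20) = 0.20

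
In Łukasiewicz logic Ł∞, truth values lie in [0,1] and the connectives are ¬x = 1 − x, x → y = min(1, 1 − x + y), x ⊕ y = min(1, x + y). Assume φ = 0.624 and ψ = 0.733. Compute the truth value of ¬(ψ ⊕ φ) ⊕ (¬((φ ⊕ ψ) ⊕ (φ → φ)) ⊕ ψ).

ψ ⊕ φ = min(1, 0.733 + 0.624) = min(1, 1.357) = 1.000
¬(ψ ⊕ φ) = 1 − 1.000 = 0.000
φ ⊕ ψ = min(1, 0.624 + 0.733) = min(1, 1.357) = 1.000
φ → φ = min(1, 1 − 0.624 + 0.624) = min(1, 1.000) = 1.000
(φ ⊕ ψ) ⊕ (φ → φ) = min(1, 1.000 + 1.000) = min(1, 2.000) = 1.000
¬((φ ⊕ ψ) ⊕ (φ → φ)) = 1 − 1.000 = 0.000
¬((φ ⊕ ψ) ⊕ (φ → φ)) ⊕ ψ = min(1, 0.000 + 0.733) = min(1, 0.733) = 0.733
¬(ψ ⊕ φ) ⊕ (¬((φ ⊕ ψ) ⊕ (φ → φ)) ⊕ ψ) = min(1, 0.000 + 0.733) = min(1, 0.733) = 0.733

0.733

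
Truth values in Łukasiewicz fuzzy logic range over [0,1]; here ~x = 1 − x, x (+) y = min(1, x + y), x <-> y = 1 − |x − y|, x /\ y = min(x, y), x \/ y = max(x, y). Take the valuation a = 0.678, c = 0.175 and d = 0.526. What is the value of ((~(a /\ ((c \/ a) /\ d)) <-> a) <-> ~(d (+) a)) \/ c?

0.204

c \/ a = max(0.175, 0.678) = 0.678
(c \/ a) /\ d = min(0.678, 0.526) = 0.526
a /\ ((c \/ a) /\ d) = min(0.678, 0.526) = 0.526
~(a /\ ((c \/ a) /\ d)) = 1 − 0.526 = 0.474
~(a /\ ((c \/ a) /\ d)) <-> a = 1 − |0.474 − 0.678| = 1 − 0.204 = 0.796
d (+) a = min(1, 0.526 + 0.678) = min(1, 1.204) = 1.000
~(d (+) a) = 1 − 1.000 = 0.000
(~(a /\ ((c \/ a) /\ d)) <-> a) <-> ~(d (+) a) = 1 − |0.796 − 0.000| = 1 − 0.796 = 0.204
((~(a /\ ((c \/ a) /\ d)) <-> a) <-> ~(d (+) a)) \/ c = max(0.204, 0.175) = 0.204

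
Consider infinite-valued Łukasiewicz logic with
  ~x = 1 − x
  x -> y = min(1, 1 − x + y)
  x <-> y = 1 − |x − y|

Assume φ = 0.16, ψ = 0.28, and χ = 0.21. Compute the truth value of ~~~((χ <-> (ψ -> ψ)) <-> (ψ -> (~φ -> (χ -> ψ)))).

0.79

ψ -> ψ = min(1, 1 − 0.28 + 0.28) = min(1, 1.00) = 1.00
χ <-> (ψ -> ψ) = 1 − |0.21 − 1.00| = 1 − 0.79 = 0.21
~φ = 1 − 0.16 = 0.84
χ -> ψ = min(1, 1 − 0.21 + 0.28) = min(1, 1.07) = 1.00
~φ -> (χ -> ψ) = min(1, 1 − 0.84 + 1.00) = min(1, 1.16) = 1.00
ψ -> (~φ -> (χ -> ψ)) = min(1, 1 − 0.28 + 1.00) = min(1, 1.72) = 1.00
(χ <-> (ψ -> ψ)) <-> (ψ -> (~φ -> (χ -> ψ))) = 1 − |0.21 − 1.00| = 1 − 0.79 = 0.21
~((χ <-> (ψ -> ψ)) <-> (ψ -> (~φ -> (χ -> ψ)))) = 1 − 0.21 = 0.79
~~((χ <-> (ψ -> ψ)) <-> (ψ -> (~φ -> (χ -> ψ)))) = 1 − 0.79 = 0.21
~~~((χ <-> (ψ -> ψ)) <-> (ψ -> (~φ -> (χ -> ψ)))) = 1 − 0.21 = 0.79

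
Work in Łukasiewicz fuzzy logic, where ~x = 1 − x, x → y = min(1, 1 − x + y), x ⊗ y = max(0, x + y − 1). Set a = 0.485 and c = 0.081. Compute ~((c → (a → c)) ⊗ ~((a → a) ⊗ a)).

a → c = min(1, 1 − 0.485 + 0.081) = min(1, 0.596) = 0.596
c → (a → c) = min(1, 1 − 0.081 + 0.596) = min(1, 1.515) = 1.000
a → a = min(1, 1 − 0.485 + 0.485) = min(1, 1.000) = 1.000
(a → a) ⊗ a = max(0, 1.000 + 0.485 − 1) = max(0, 0.485) = 0.485
~((a → a) ⊗ a) = 1 − 0.485 = 0.515
(c → (a → c)) ⊗ ~((a → a) ⊗ a) = max(0, 1.000 + 0.515 − 1) = max(0, 0.515) = 0.515
~((c → (a → c)) ⊗ ~((a → a) ⊗ a)) = 1 − 0.515 = 0.485

0.485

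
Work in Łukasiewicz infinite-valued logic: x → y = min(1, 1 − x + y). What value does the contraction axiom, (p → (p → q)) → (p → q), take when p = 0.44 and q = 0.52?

1.00

p → q = min(1, 1 − 0.44 + 0.52) = min(1, 1.08) = 1.00
p → (p → q) = min(1, 1 − 0.44 + 1.00) = min(1, 1.56) = 1.00
(p → (p → q)) → (p → q) = min(1, 1 − 1.00 + 1.00) = min(1, 1.00) = 1.00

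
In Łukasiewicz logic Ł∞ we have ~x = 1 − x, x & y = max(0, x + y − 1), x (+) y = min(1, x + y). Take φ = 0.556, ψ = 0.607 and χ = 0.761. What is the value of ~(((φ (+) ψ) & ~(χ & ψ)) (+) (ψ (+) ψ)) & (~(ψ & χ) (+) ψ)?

φ (+) ψ = min(1, 0.556 + 0.607) = min(1, 1.163) = 1.000
χ & ψ = max(0, 0.761 + 0.607 − 1) = max(0, 0.368) = 0.368
~(χ & ψ) = 1 − 0.368 = 0.632
(φ (+) ψ) & ~(χ & ψ) = max(0, 1.000 + 0.632 − 1) = max(0, 0.632) = 0.632
ψ (+) ψ = min(1, 0.607 + 0.607) = min(1, 1.214) = 1.000
((φ (+) ψ) & ~(χ & ψ)) (+) (ψ (+) ψ) = min(1, 0.632 + 1.000) = min(1, 1.632) = 1.000
~(((φ (+) ψ) & ~(χ & ψ)) (+) (ψ (+) ψ)) = 1 − 1.000 = 0.000
ψ & χ = max(0, 0.607 + 0.761 − 1) = max(0, 0.368) = 0.368
~(ψ & χ) = 1 − 0.368 = 0.632
~(ψ & χ) (+) ψ = min(1, 0.632 + 0.607) = min(1, 1.239) = 1.000
~(((φ (+) ψ) & ~(χ & ψ)) (+) (ψ (+) ψ)) & (~(ψ & χ) (+) ψ) = max(0, 0.000 + 1.000 − 1) = max(0, 0.000) = 0.000

0.000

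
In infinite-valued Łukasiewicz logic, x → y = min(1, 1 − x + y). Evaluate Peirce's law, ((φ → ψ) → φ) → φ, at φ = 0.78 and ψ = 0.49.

φ → ψ = min(1, 1 − 0.78 + 0.49) = min(1, 0.71) = 0.71
(φ → ψ) → φ = min(1, 1 − 0.71 + 0.78) = min(1, 1.07) = 1.00
((φ → ψ) → φ) → φ = min(1, 1 − 1.00 + 0.78) = min(1, 0.78) = 0.78
(The value 0.78 < 1 shows this instance is not satisfied; not a Ł∞-tautology in general.)

0.78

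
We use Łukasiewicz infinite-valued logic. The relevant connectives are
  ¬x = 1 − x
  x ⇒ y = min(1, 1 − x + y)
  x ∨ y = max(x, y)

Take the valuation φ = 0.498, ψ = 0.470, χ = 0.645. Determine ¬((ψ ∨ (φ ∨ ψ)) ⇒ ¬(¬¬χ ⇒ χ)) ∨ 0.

φ ∨ ψ = max(0.498, 0.470) = 0.498
ψ ∨ (φ ∨ ψ) = max(0.470, 0.498) = 0.498
¬χ = 1 − 0.645 = 0.355
¬¬χ = 1 − 0.355 = 0.645
¬¬χ ⇒ χ = min(1, 1 − 0.645 + 0.645) = min(1, 1.000) = 1.000
¬(¬¬χ ⇒ χ) = 1 − 1.000 = 0.000
(ψ ∨ (φ ∨ ψ)) ⇒ ¬(¬¬χ ⇒ χ) = min(1, 1 − 0.498 + 0.000) = min(1, 0.502) = 0.502
¬((ψ ∨ (φ ∨ ψ)) ⇒ ¬(¬¬χ ⇒ χ)) = 1 − 0.502 = 0.498
¬((ψ ∨ (φ ∨ ψ)) ⇒ ¬(¬¬χ ⇒ χ)) ∨ 0 = max(0.498, 0.000) = 0.498

0.498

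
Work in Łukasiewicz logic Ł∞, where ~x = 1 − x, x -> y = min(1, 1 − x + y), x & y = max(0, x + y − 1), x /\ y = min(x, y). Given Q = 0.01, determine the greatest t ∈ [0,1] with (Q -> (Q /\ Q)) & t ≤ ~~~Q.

Q /\ Q = min(0.01, 0.01) = 0.01
Q -> (Q /\ Q) = min(1, 1 − 0.01 + 0.01) = min(1, 1.00) = 1.00
So the left factor is Q -> (Q /\ Q) = 1.00.
~Q = 1 − 0.01 = 0.99
~~Q = 1 − 0.99 = 0.01
~~~Q = 1 − 0.01 = 0.99
So the right-hand bound is ~~~Q = 0.99.
The residuum of the Łukasiewicz t-norm gives the supremum: min(1, 1 − 1.00 + 0.99).
1 − 1.00 + 0.99 = 0.99, so t = min(1, 0.99) = 0.99.
Check: 1.00 & 0.99 = max(0, 0.99) = 0.99 ≤ 0.99.

0.99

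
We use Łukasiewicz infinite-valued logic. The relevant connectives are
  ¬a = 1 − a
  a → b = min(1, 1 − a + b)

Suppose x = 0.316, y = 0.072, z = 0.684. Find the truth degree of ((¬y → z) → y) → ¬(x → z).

0.684

¬y = 1 − 0.072 = 0.928
¬y → z = min(1, 1 − 0.928 + 0.684) = min(1, 0.756) = 0.756
(¬y → z) → y = min(1, 1 − 0.756 + 0.072) = min(1, 0.316) = 0.316
x → z = min(1, 1 − 0.316 + 0.684) = min(1, 1.368) = 1.000
¬(x → z) = 1 − 1.000 = 0.000
((¬y → z) → y) → ¬(x → z) = min(1, 1 − 0.316 + 0.000) = min(1, 0.684) = 0.684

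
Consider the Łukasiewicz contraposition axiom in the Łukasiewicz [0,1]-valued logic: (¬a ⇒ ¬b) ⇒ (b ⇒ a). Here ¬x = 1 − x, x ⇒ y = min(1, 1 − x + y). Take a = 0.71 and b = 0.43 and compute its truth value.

1.00

¬a = 1 − 0.71 = 0.29
¬b = 1 − 0.43 = 0.57
¬a ⇒ ¬b = min(1, 1 − 0.29 + 0.57) = min(1, 1.28) = 1.00
b ⇒ a = min(1, 1 − 0.43 + 0.71) = min(1, 1.28) = 1.00
(¬a ⇒ ¬b) ⇒ (b ⇒ a) = min(1, 1 − 1.00 + 1.00) = min(1, 1.00) = 1.00
(As expected: an axiom of Ł∞, always 1.)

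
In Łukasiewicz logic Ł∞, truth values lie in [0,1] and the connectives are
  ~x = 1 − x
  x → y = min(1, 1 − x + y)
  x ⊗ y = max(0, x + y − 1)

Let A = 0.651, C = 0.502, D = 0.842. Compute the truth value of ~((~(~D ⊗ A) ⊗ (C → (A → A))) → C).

~D = 1 − 0.842 = 0.158
~D ⊗ A = max(0, 0.158 + 0.651 − 1) = max(0, -0.191) = 0.000
~(~D ⊗ A) = 1 − 0.000 = 1.000
A → A = min(1, 1 − 0.651 + 0.651) = min(1, 1.000) = 1.000
C → (A → A) = min(1, 1 − 0.502 + 1.000) = min(1, 1.498) = 1.000
~(~D ⊗ A) ⊗ (C → (A → A)) = max(0, 1.000 + 1.000 − 1) = max(0, 1.000) = 1.000
(~(~D ⊗ A) ⊗ (C → (A → A))) → C = min(1, 1 − 1.000 + 0.502) = min(1, 0.502) = 0.502
~((~(~D ⊗ A) ⊗ (C → (A → A))) → C) = 1 − 0.502 = 0.498

0.498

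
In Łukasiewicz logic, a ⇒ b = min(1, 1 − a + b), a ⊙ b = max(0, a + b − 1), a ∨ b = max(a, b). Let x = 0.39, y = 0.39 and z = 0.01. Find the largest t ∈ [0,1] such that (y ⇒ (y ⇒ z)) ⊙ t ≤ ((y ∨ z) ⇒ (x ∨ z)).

y ⇒ z = min(1, 1 − 0.39 + 0.01) = min(1, 0.62) = 0.62
y ⇒ (y ⇒ z) = min(1, 1 − 0.39 + 0.62) = min(1, 1.23) = 1.00
So the left factor is y ⇒ (y ⇒ z) = 1.00.
y ∨ z = max(0.39, 0.01) = 0.39
x ∨ z = max(0.39, 0.01) = 0.39
(y ∨ z) ⇒ (x ∨ z) = min(1, 1 − 0.39 + 0.39) = min(1, 1.00) = 1.00
So the right-hand bound is (y ∨ z) ⇒ (x ∨ z) = 1.00.
The residuum of the Łukasiewicz t-norm gives the supremum: min(1, 1 − 1.00 + 1.00).
1 − 1.00 + 1.00 = 1.00, so t = min(1, 1.00) = 1.00.
Check: 1.00 ⊙ 1.00 = max(0, 1.00) = 1.00 ≤ 1.00.

1.00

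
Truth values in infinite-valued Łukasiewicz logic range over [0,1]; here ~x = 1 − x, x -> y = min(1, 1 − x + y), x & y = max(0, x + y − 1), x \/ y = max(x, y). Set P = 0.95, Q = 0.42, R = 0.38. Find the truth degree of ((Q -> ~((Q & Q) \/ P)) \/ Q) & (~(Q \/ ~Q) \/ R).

0.05

Q & Q = max(0, 0.42 + 0.42 − 1) = max(0, -0.16) = 0.00
(Q & Q) \/ P = max(0.00, 0.95) = 0.95
~((Q & Q) \/ P) = 1 − 0.95 = 0.05
Q -> ~((Q & Q) \/ P) = min(1, 1 − 0.42 + 0.05) = min(1, 0.63) = 0.63
(Q -> ~((Q & Q) \/ P)) \/ Q = max(0.63, 0.42) = 0.63
~Q = 1 − 0.42 = 0.58
Q \/ ~Q = max(0.42, 0.58) = 0.58
~(Q \/ ~Q) = 1 − 0.58 = 0.42
~(Q \/ ~Q) \/ R = max(0.42, 0.38) = 0.42
((Q -> ~((Q & Q) \/ P)) \/ Q) & (~(Q \/ ~Q) \/ R) = max(0, 0.63 + 0.42 − 1) = max(0, 0.05) = 0.05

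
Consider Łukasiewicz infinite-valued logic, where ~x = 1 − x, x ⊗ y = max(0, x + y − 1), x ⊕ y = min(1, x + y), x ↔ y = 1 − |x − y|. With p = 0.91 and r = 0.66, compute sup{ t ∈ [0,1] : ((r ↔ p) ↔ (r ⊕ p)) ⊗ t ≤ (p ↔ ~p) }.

r ↔ p = 1 − |0.66 − 0.91| = 1 − 0.25 = 0.75
r ⊕ p = min(1, 0.66 + 0.91) = min(1, 1.57) = 1.00
(r ↔ p) ↔ (r ⊕ p) = 1 − |0.75 − 1.00| = 1 − 0.25 = 0.75
So the left factor is (r ↔ p) ↔ (r ⊕ p) = 0.75.
~p = 1 − 0.91 = 0.09
p ↔ ~p = 1 − |0.91 − 0.09| = 1 − 0.82 = 0.18
So the right-hand bound is p ↔ ~p = 0.18.
The residuum of the Łukasiewicz t-norm gives the supremum: min(1, 1 − 0.75 + 0.18).
1 − 0.75 + 0.18 = 0.43, so t = min(1, 0.43) = 0.43.
Check: 0.75 ⊗ 0.43 = max(0, 0.18) = 0.18 ≤ 0.18.

0.43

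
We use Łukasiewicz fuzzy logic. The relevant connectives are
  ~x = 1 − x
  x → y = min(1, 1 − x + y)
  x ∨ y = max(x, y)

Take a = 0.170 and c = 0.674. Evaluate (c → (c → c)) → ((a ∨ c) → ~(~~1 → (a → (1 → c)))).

0.326

c → c = min(1, 1 − 0.674 + 0.674) = min(1, 1.000) = 1.000
c → (c → c) = min(1, 1 − 0.674 + 1.000) = min(1, 1.326) = 1.000
a ∨ c = max(0.170, 0.674) = 0.674
~1 = 1 − 1.000 = 0.000
~~1 = 1 − 0.000 = 1.000
1 → c = min(1, 1 − 1.000 + 0.674) = min(1, 0.674) = 0.674
a → (1 → c) = min(1, 1 − 0.170 + 0.674) = min(1, 1.504) = 1.000
~~1 → (a → (1 → c)) = min(1, 1 − 1.000 + 1.000) = min(1, 1.000) = 1.000
~(~~1 → (a → (1 → c))) = 1 − 1.000 = 0.000
(a ∨ c) → ~(~~1 → (a → (1 → c))) = min(1, 1 − 0.674 + 0.000) = min(1, 0.326) = 0.326
(c → (c → c)) → ((a ∨ c) → ~(~~1 → (a → (1 → c)))) = min(1, 1 − 1.000 + 0.326) = min(1, 0.326) = 0.326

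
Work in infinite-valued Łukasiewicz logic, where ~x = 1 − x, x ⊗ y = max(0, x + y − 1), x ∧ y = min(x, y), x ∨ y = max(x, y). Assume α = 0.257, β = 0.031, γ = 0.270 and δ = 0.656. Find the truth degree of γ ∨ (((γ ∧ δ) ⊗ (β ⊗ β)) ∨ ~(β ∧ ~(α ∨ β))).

0.969

γ ∧ δ = min(0.270, 0.656) = 0.270
β ⊗ β = max(0, 0.031 + 0.031 − 1) = max(0, -0.938) = 0.000
(γ ∧ δ) ⊗ (β ⊗ β) = max(0, 0.270 + 0.000 − 1) = max(0, -0.730) = 0.000
α ∨ β = max(0.257, 0.031) = 0.257
~(α ∨ β) = 1 − 0.257 = 0.743
β ∧ ~(α ∨ β) = min(0.031, 0.743) = 0.031
~(β ∧ ~(α ∨ β)) = 1 − 0.031 = 0.969
((γ ∧ δ) ⊗ (β ⊗ β)) ∨ ~(β ∧ ~(α ∨ β)) = max(0.000, 0.969) = 0.969
γ ∨ (((γ ∧ δ) ⊗ (β ⊗ β)) ∨ ~(β ∧ ~(α ∨ β))) = max(0.270, 0.969) = 0.969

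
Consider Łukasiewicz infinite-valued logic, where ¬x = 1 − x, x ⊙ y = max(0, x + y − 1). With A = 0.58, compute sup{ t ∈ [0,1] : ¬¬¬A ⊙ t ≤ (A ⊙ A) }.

¬A = 1 − 0.58 = 0.42
¬¬A = 1 − 0.42 = 0.58
¬¬¬A = 1 − 0.58 = 0.42
So the left factor is ¬¬¬A = 0.42.
A ⊙ A = max(0, 0.58 + 0.58 − 1) = max(0, 0.16) = 0.16
So the right-hand bound is A ⊙ A = 0.16.
The residuum of the Łukasiewicz t-norm gives the supremum: min(1, 1 − 0.42 + 0.16).
1 − 0.42 + 0.16 = 0.74, so t = min(1, 0.74) = 0.74.
Check: 0.42 ⊙ 0.74 = max(0, 0.16) = 0.16 ≤ 0.16.

0.74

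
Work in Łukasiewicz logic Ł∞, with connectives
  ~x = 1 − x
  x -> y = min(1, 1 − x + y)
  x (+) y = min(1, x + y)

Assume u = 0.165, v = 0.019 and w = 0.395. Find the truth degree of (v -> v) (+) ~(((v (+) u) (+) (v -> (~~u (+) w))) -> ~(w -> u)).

v -> v = min(1, 1 − 0.019 + 0.019) = min(1, 1.000) = 1.000
v (+) u = min(1, 0.019 + 0.165) = min(1, 0.184) = 0.184
~u = 1 − 0.165 = 0.835
~~u = 1 − 0.835 = 0.165
~~u (+) w = min(1, 0.165 + 0.395) = min(1, 0.560) = 0.560
v -> (~~u (+) w) = min(1, 1 − 0.019 + 0.560) = min(1, 1.541) = 1.000
(v (+) u) (+) (v -> (~~u (+) w)) = min(1, 0.184 + 1.000) = min(1, 1.184) = 1.000
w -> u = min(1, 1 − 0.395 + 0.165) = min(1, 0.770) = 0.770
~(w -> u) = 1 − 0.770 = 0.230
((v (+) u) (+) (v -> (~~u (+) w))) -> ~(w -> u) = min(1, 1 − 1.000 + 0.230) = min(1, 0.230) = 0.230
~(((v (+) u) (+) (v -> (~~u (+) w))) -> ~(w -> u)) = 1 − 0.230 = 0.770
(v -> v) (+) ~(((v (+) u) (+) (v -> (~~u (+) w))) -> ~(w -> u)) = min(1, 1.000 + 0.770) = min(1, 1.770) = 1.000

1.000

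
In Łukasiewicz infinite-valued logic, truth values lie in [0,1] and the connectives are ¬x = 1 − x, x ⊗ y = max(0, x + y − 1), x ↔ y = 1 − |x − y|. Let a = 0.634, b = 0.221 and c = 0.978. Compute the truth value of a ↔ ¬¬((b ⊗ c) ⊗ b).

0.366

b ⊗ c = max(0, 0.221 + 0.978 − 1) = max(0, 0.199) = 0.199
(b ⊗ c) ⊗ b = max(0, 0.199 + 0.221 − 1) = max(0, -0.580) = 0.000
¬((b ⊗ c) ⊗ b) = 1 − 0.000 = 1.000
¬¬((b ⊗ c) ⊗ b) = 1 − 1.000 = 0.000
a ↔ ¬¬((b ⊗ c) ⊗ b) = 1 − |0.634 − 0.000| = 1 − 0.634 = 0.366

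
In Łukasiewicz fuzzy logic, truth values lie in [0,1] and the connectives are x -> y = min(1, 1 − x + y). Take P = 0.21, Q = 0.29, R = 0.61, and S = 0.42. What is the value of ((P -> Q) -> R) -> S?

0.81

P -> Q = min(1, 1 − 0.21 + 0.29) = min(1, 1.08) = 1.00
(P -> Q) -> R = min(1, 1 − 1.00 + 0.61) = min(1, 0.61) = 0.61
((P -> Q) -> R) -> S = min(1, 1 − 0.61 + 0.42) = min(1, 0.81) = 0.81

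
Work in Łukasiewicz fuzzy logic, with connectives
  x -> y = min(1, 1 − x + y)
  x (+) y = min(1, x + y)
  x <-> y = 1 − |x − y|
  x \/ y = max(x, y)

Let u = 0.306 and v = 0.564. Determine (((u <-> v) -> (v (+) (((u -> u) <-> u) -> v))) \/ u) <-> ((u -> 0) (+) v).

u <-> v = 1 − |0.306 − 0.564| = 1 − 0.258 = 0.742
u -> u = min(1, 1 − 0.306 + 0.306) = min(1, 1.000) = 1.000
(u -> u) <-> u = 1 − |1.000 − 0.306| = 1 − 0.694 = 0.306
((u -> u) <-> u) -> v = min(1, 1 − 0.306 + 0.564) = min(1, 1.258) = 1.000
v (+) (((u -> u) <-> u) -> v) = min(1, 0.564 + 1.000) = min(1, 1.564) = 1.000
(u <-> v) -> (v (+) (((u -> u) <-> u) -> v)) = min(1, 1 − 0.742 + 1.000) = min(1, 1.258) = 1.000
((u <-> v) -> (v (+) (((u -> u) <-> u) -> v))) \/ u = max(1.000, 0.306) = 1.000
u -> 0 = min(1, 1 − 0.306 + 0.000) = min(1, 0.694) = 0.694
(u -> 0) (+) v = min(1, 0.694 + 0.564) = min(1, 1.258) = 1.000
(((u <-> v) -> (v (+) (((u -> u) <-> u) -> v))) \/ u) <-> ((u -> 0) (+) v) = 1 − |1.000 − 1.000| = 1 − 0.000 = 1.000

1.000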